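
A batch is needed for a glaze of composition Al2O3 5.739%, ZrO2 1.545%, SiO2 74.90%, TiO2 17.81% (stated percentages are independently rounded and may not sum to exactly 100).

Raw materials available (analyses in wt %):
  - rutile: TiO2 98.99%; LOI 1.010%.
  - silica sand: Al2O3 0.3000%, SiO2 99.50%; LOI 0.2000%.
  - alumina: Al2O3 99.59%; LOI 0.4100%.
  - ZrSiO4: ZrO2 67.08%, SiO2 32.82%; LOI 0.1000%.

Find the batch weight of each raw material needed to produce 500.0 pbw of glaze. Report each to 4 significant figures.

Batch per 500.0 pbw glaze:
  rutile: 89.96 pbw
  silica sand: 372.6 pbw
  alumina: 27.69 pbw
  ZrSiO4: 11.52 pbw
Total batch = 501.8 pbw; LOI loss = 1.779 pbw; yield = 99.65%

Values along the way are shown, with 4-significant-figure rounding, alongside each step — the working math maintains full precision from start to finish — each reported number is rounded a single time; derived quantities (four oxide percentages, net glass mass, the yield, ignition loss, the totals) are carried from the batch weights for 500.0 pbw of glass at full precision, as written in the problem or the answer.
Target oxide masses per 500.0 pbw glaze:
  Al2O3: 5.739% × 500.0 = 28.70 pbw
  ZrO2: 1.545% × 500.0 = 7.725 pbw
  SiO2: 74.90% × 500.0 = 374.5 pbw
  TiO2: 17.81% × 500.0 = 89.05 pbw
Checking each oxide sum per the reported batch figures, relative to the basis at hand (sum by sum, the targets are met given rounding of the digits):
  Al2O3: 372.6·0.003000 + 27.69·0.9959 = 28.69 pbw (target 28.70 pbw)
  ZrO2: 11.52·0.6708 = 7.728 pbw (target 7.725 pbw)
  SiO2: 372.6·0.9950 + 11.52·0.3282 = 374.5 pbw (target 374.5 pbw)
  TiO2: 89.96·0.9899 = 89.05 pbw (target 89.05 pbw)
Glass mass check: the batch minus its LOI: 500.0 pbw (oxide target masses add up to 500.0 pbw; basis as stated: 500.0 pbw — rounding explains the deltas).
Batch total: Σ batch = 501.8 pbw; ignition loss, Σ(batch × LOI) = 1.779 pbw; the yield ratio, glass ÷ batch: 99.65%.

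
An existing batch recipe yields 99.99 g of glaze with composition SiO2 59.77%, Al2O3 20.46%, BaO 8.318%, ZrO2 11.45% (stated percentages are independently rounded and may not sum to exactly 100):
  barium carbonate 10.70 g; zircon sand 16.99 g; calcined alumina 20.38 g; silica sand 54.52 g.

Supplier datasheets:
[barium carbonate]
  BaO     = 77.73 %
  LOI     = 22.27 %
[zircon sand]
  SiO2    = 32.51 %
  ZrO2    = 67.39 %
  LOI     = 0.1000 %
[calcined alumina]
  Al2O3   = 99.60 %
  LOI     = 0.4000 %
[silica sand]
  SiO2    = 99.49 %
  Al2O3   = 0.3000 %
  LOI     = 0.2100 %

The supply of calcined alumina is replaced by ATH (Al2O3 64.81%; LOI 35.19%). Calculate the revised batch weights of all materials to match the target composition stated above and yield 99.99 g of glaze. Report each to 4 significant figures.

Working values are shown rounded to four significant figures in the working; the whole derivation maintains full float precision at every stage — each reported number is rounded just once — all derived quantities are carried from the batch weights at 99.99 g of glass at full float precision (net glass mass, the totals, the yield, four oxide percentages, ignition loss) as they appear in the problem or the answer.
Oxide mass targets, per 99.99 g glaze:
  SiO2: 59.77% × 99.99 = 59.76 g
  Al2O3: 20.46% × 99.99 = 20.46 g
  BaO: 8.318% × 99.99 = 8.317 g
  ZrO2: 11.45% × 99.99 = 11.45 g
Oxide-by-oxide audit using the reported weights, at the basis given (target by target, the sums agree modulo rounding of the values):
  SiO2: 16.99·0.3251 + 54.52·0.9949 = 59.77 g (target 59.76 g)
  Al2O3: 31.31·0.6481 + 54.52·0.003000 = 20.46 g (target 20.46 g)
  BaO: 10.70·0.7773 = 8.317 g (target 8.317 g)
  ZrO2: 16.99·0.6739 = 11.45 g (target 11.45 g)
Glass-mass bookkeeping: whole batch net of LOI = 99.99 g (the targets, summed, come to 99.99 g; the stated basis being 99.99 g — deltas are rounding alone).
Summing the batch: Σ batch = 113.5 g; LOI removed, Σ of batch·LOI: 13.53 g; yield = glass ÷ total batch = 88.08%.

Revised batch per 99.99 g glaze:
  barium carbonate: 10.70 g
  zircon sand: 16.99 g
  ATH: 31.31 g
  silica sand: 54.52 g
Total batch = 113.5 g; LOI loss = 13.53 g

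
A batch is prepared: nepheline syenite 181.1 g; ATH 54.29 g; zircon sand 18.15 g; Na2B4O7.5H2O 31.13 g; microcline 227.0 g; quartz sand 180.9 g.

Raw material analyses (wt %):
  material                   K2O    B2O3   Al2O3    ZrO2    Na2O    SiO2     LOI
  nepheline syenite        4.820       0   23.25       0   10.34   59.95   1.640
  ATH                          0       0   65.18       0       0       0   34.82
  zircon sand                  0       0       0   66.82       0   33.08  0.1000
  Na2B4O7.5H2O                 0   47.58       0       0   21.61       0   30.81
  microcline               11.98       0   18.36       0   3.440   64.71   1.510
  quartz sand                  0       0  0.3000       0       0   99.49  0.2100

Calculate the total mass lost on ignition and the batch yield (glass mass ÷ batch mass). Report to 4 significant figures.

LOI loss = 35.29 g; glass = 657.3 g; yield = 94.90%

Each numeric step carries full precision end to end — intermediates are printed rounded off to 4 significant figures alongside each step. Every reported number is rounded once only. All derived quantities, which include LOI, totals, six oxide percentages, yield, glass mass, are carried in exact precision, exactly as printed in question or answer, using the weight values on 657.3 g of glass.
Loss on ignition, line by line:
  nepheline syenite: 181.1 × 0.01640 = 2.970 g
  ATH: 54.29 × 0.3482 = 18.90 g
  zircon sand: 18.15 × 0.001000 = 0.01815 g
  Na2B4O7.5H2O: 31.13 × 0.3081 = 9.591 g
  microcline: 227.0 × 0.01510 = 3.428 g
  quartz sand: 180.9 × 0.002100 = 0.3799 g
Total LOI = 35.29 g
Glass = batch − LOI = 692.6 − 35.29 = 657.3 g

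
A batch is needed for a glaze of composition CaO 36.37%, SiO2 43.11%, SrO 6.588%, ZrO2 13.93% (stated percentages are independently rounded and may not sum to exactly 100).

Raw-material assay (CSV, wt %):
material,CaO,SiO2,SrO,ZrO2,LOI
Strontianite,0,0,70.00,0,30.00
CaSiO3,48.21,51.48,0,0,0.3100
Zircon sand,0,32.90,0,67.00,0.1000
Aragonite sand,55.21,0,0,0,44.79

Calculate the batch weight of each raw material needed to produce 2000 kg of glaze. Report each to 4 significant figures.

Batch per 2000 kg glaze:
  Strontianite: 188.2 kg
  CaSiO3: 1409 kg
  Zircon sand: 415.8 kg
  Aragonite sand: 87.09 kg
Total batch = 2100 kg; LOI loss = 100.3 kg; yield = 95.23%

The intermediate values are shown rounded off to 4 significant digits in the working; full float precision is held all the way through — a single rounding completes each reported result. The derived quantities are computed using the weight values on 2000 kg of glass in exact precision (the totals, ignition loss, glass mass, the four compositions, the yield) exactly as printed in the question or the answer.
Oxide mass targets, per 2000 kg glaze:
  CaO: 36.37% × 2000 = 727.4 kg
  SiO2: 43.11% × 2000 = 862.2 kg
  SrO: 6.588% × 2000 = 131.8 kg
  ZrO2: 13.93% × 2000 = 278.6 kg
Verifying the oxide balance using the reported weights, for the quoted basis mass (oxide sums agree with the targets within answer rounding):
  CaO: 1409·0.4821 + 87.09·0.5521 = 727.4 kg (target 727.4 kg)
  SiO2: 1409·0.5148 + 415.8·0.3290 = 862.2 kg (target 862.2 kg)
  SrO: 188.2·0.7000 = 131.7 kg (target 131.8 kg)
  ZrO2: 415.8·0.6700 = 278.6 kg (target 278.6 kg)
Glass-mass sanity pass: batch Σ − ignition loss = 2000 kg (per-oxide target masses sum to 2000 kg; stated basis 2000 kg — any gap is answer rounding).
Summing the batch: Σ batch = 2100 kg; ignition loss, Σ(batch × LOI) = 100.3 kg; the yield ratio, glass ÷ batch: 95.23%.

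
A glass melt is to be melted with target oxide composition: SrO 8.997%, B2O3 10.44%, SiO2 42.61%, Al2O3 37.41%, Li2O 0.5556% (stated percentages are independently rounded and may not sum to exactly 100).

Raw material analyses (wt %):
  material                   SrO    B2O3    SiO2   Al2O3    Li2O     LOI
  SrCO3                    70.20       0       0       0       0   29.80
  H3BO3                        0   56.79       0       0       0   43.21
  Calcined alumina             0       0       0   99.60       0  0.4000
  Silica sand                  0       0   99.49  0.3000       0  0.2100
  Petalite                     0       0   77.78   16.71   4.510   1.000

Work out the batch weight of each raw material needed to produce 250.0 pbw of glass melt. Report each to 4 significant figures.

The intermediate values appear with 4-significant-digit rounding in the printout. The working math carries exact precision from first step to last — each reported value takes just one rounding. Derived quantities (the five compositions, ignition loss, the yield, the totals, glass mass) are rebuilt in exact precision from the weighed amounts at 250.0 pbw of glass as quoted within the problem or the answer.
The oxide mass targets at 250.0 pbw glass melt:
  SrO: 8.997% × 250.0 = 22.49 pbw
  B2O3: 10.44% × 250.0 = 26.10 pbw
  SiO2: 42.61% × 250.0 = 106.5 pbw
  Al2O3: 37.41% × 250.0 = 93.52 pbw
  Li2O: 0.5556% × 250.0 = 1.389 pbw
Balance tally, oxide-wise, on the weights just shown, against the basis in use (delivered sums recover each target once rounding is allowed for):
  SrO: 32.04·0.7020 = 22.49 pbw (target 22.49 pbw)
  B2O3: 45.96·0.5679 = 26.10 pbw (target 26.10 pbw)
  SiO2: 82.99·0.9949 + 30.80·0.7778 = 106.5 pbw (target 106.5 pbw)
  Al2O3: 88.48·0.9960 + 82.99·0.003000 + 30.80·0.1671 = 93.52 pbw (target 93.52 pbw)
  Li2O: 30.80·0.04510 = 1.389 pbw (target 1.389 pbw)
Mass balance on the glass: batch Σ − ignition loss = 250.0 pbw (the targets, summed, come to 250.0 pbw; stated basis 250.0 pbw — differing by rounding only).
Summing the batch: Σ batch = 280.3 pbw; ignition loss, Σ(batch × LOI) = 30.24 pbw; glass ÷ batch gives a yield of 89.21%.

Batch per 250.0 pbw glass melt:
  SrCO3: 32.04 pbw
  H3BO3: 45.96 pbw
  Calcined alumina: 88.48 pbw
  Silica sand: 82.99 pbw
  Petalite: 30.80 pbw
Total batch = 280.3 pbw; LOI loss = 30.24 pbw; yield = 89.21%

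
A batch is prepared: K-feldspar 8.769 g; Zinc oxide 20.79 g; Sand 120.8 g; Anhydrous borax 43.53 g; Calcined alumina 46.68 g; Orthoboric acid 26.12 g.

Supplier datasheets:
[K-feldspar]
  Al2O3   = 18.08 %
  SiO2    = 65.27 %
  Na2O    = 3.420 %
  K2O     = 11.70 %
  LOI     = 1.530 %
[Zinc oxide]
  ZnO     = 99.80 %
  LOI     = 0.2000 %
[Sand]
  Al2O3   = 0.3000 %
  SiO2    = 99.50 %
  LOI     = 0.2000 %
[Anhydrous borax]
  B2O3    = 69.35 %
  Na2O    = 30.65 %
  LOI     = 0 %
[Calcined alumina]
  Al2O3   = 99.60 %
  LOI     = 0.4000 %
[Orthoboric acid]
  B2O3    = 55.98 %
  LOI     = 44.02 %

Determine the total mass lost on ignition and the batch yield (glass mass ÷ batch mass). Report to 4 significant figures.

The intermediate values appear, with 4-significant-digit rounding, between the steps. All internal work carries exact precision at all times; every reported number takes exactly one rounding — all derived quantities (yield, ignition loss, glass mass, the six compositions, totals) are computed in full float precision starting from the weights for 254.6 g of glass exactly as shown in question or answer.
Material-by-material LOI:
  K-feldspar: 8.769 × 0.01530 = 0.1342 g
  Zinc oxide: 20.79 × 0.002000 = 0.04158 g
  Sand: 120.8 × 0.002000 = 0.2416 g
  Anhydrous borax: 43.53 × 0 = 0 g
  Calcined alumina: 46.68 × 0.004000 = 0.1867 g
  Orthoboric acid: 26.12 × 0.4402 = 11.50 g
Total LOI = 12.10 g
Glass = batch − LOI = 266.7 − 12.10 = 254.6 g

LOI loss = 12.10 g; glass = 254.6 g; yield = 95.46%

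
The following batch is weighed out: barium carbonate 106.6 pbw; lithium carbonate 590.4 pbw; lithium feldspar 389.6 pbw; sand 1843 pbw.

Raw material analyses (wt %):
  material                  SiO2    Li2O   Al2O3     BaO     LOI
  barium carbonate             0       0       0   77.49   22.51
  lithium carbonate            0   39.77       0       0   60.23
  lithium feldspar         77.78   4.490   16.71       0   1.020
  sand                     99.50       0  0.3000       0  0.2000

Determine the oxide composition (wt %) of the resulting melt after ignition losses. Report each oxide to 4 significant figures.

In-progress results appear (rounded to four significant digits) at each printed step. All internal work holds full precision throughout — a single rounding finalizes each reported number; all derived quantities are recomputed at full precision (the totals, the yield, net glass mass, ignition loss, the four compositions) from the batch weights for 2542 pbw of glass precisely as stated by the question or the answer.
Oxide-by-oxide delivered mass:
  SiO2: 389.6·0.7778 + 1843·0.9950 = 2137 pbw
  Li2O: 590.4·0.3977 + 389.6·0.04490 = 252.3 pbw
  Al2O3: 389.6·0.1671 + 1843·0.003000 = 70.63 pbw
  BaO: 106.6·0.7749 = 82.60 pbw
LOI: 106.6·0.2251 + 590.4·0.6023 + 389.6·0.01020 + 1843·0.002000 = 387.3 pbw
Glass mass = batch − LOI = 2930 − 387.3 = 2542 pbw (= the summed oxide contributions)
wt % = oxide mass / glass mass × 100

Glass mass = 2542 pbw (batch 2930 − LOI 387.3).
Composition: SiO2 84.05%, Li2O 9.924%, Al2O3 2.778%, BaO 3.249%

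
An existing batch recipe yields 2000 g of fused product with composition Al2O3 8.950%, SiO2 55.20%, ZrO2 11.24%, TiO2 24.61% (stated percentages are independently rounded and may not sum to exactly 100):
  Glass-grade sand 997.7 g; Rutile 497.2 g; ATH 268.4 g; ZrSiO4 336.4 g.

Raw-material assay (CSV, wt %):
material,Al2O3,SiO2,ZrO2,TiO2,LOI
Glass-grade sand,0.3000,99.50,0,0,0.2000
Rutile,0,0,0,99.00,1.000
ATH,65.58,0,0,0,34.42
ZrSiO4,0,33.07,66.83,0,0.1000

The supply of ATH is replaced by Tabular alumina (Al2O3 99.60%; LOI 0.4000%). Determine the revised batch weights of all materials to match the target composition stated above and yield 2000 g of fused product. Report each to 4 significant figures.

Intermediates are shown, rounded to 4 significant digits, on the page. Every computation holds full precision end to end. Every reported result undergoes a single rounding; the derived quantities, which include totals, four oxide percentages, the yield, net glass mass, LOI, are computed at exact precision, as they appear in question or answer, from the batch weights for 2000 g of glass.
Oxide-by-oxide targets in 2000 g fused product:
  Al2O3: 8.950% × 2000 = 179.0 g
  SiO2: 55.20% × 2000 = 1104 g
  ZrO2: 11.24% × 2000 = 224.8 g
  TiO2: 24.61% × 2000 = 492.2 g
Verifying the oxide balance applying the batch weights above, under the basis named above (oxide sums agree with the targets inside rounding margins):
  Al2O3: 997.7·0.003000 + 176.7·0.9960 = 179.0 g (target 179.0 g)
  SiO2: 997.7·0.9950 + 336.4·0.3307 = 1104 g (target 1104 g)
  ZrO2: 336.4·0.6683 = 224.8 g (target 224.8 g)
  TiO2: 497.2·0.9900 = 492.2 g (target 492.2 g)
Auditing the glass mass value: total batch − LOI = 2000 g (targets for the oxides total 2000 g; basis as stated: 2000 g — a pure rounding effect).
Adding the batch up: Σ batch = 2008 g; LOI loss = Σ batch·LOI = 8.011 g; as yield: glass ÷ batch → 99.60%.

Revised batch per 2000 g fused product:
  Glass-grade sand: 997.7 g
  Rutile: 497.2 g
  Tabular alumina: 176.7 g
  ZrSiO4: 336.4 g
Total batch = 2008 g; LOI loss = 8.011 g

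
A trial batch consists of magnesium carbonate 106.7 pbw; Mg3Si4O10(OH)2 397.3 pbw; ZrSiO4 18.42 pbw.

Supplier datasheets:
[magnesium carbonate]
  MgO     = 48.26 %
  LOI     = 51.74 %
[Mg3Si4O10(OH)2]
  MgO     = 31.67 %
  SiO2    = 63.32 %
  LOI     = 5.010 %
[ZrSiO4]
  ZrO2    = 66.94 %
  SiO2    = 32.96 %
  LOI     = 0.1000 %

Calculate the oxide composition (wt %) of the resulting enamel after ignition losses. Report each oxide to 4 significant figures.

Every computation maintains exact precision through every step; the intermediate values are shown rounded to four significant figures on the page — every reported value is rounded a single time; all derived quantities (net glass mass, yield, the three compositions, ignition loss, totals) are re-derived at full precision from the weighed amounts on 447.3 pbw of glass, as written in the problem or the answer.
What the batch supplies per oxide:
  ZrO2: 18.42·0.6694 = 12.33 pbw
  MgO: 106.7·0.4826 + 397.3·0.3167 = 177.3 pbw
  SiO2: 397.3·0.6332 + 18.42·0.3296 = 257.6 pbw
LOI: 106.7·0.5174 + 397.3·0.05010 + 18.42·0.001000 = 75.13 pbw
Resulting glass, batch − LOI: 522.4 − 75.13 = 447.3 pbw (= the summed oxide contributions)
oxide / glass × 100 gives the wt %

Glass mass = 447.3 pbw (batch 522.4 − LOI 75.13).
Composition: ZrO2 2.757%, MgO 39.64%, SiO2 57.60%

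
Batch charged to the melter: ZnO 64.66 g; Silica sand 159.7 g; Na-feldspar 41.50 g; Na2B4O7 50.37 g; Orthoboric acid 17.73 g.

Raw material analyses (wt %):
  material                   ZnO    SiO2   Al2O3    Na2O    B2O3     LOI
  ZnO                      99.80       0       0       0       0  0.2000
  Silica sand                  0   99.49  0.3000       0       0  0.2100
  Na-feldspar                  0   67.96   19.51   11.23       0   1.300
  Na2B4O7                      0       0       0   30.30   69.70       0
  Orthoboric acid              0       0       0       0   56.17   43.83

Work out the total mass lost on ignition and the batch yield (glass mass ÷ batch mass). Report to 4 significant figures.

LOI loss = 8.775 g; glass = 325.2 g; yield = 97.37%

Values along the way are rounded to 4 significant digits when displayed. All arithmetic carries full precision end to end; a single rounding finalizes every reported figure. Derived quantities are carried at exact precision (yield, the five compositions, the totals, net glass mass, LOI) from the batch weights on 325.2 g of glass exactly as shown in the problem or the answer.
Each material's LOI contribution:
  ZnO: 64.66 × 0.002000 = 0.1293 g
  Silica sand: 159.7 × 0.002100 = 0.3354 g
  Na-feldspar: 41.50 × 0.01300 = 0.5395 g
  Na2B4O7: 50.37 × 0 = 0 g
  Orthoboric acid: 17.73 × 0.4383 = 7.771 g
Total LOI = 8.775 g
Glass = batch − LOI = 334.0 − 8.775 = 325.2 g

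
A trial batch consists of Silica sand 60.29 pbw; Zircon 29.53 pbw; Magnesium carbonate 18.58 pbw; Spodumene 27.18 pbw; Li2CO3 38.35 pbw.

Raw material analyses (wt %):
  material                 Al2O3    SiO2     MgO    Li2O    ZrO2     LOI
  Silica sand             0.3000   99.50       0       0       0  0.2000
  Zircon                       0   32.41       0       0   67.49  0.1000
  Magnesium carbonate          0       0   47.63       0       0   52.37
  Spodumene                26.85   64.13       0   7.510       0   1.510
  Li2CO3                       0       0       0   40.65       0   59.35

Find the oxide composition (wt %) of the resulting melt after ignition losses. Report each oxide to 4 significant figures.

Values along the way appear (rounded to four significant figures) when written out; all arithmetic carries exact precision from start to finish; each reported result is rounded once only. All derived quantities, which include the totals, the five compositions, glass mass, the yield, LOI, are carried at exact precision, as they appear in either problem or answer, from the weighed amounts per 140.9 pbw of glass.
Mass of each oxide from the mix:
  Al2O3: 60.29·0.003000 + 27.18·0.2685 = 7.479 pbw
  SiO2: 60.29·0.9950 + 29.53·0.3241 + 27.18·0.6413 = 86.99 pbw
  MgO: 18.58·0.4763 = 8.850 pbw
  Li2O: 27.18·0.07510 + 38.35·0.4065 = 17.63 pbw
  ZrO2: 29.53·0.6749 = 19.93 pbw
LOI: 60.29·0.002000 + 29.53·0.001000 + 18.58·0.5237 + 27.18·0.01510 + 38.35·0.5935 = 33.05 pbw
Glass mass = batch − LOI = 173.9 − 33.05 = 140.9 pbw (equal to the oxide-mass sum)
wt %: oxide over glass, times 100

Glass mass = 140.9 pbw (batch 173.9 − LOI 33.05).
Composition: Al2O3 5.309%, SiO2 61.75%, MgO 6.282%, Li2O 12.51%, ZrO2 14.15%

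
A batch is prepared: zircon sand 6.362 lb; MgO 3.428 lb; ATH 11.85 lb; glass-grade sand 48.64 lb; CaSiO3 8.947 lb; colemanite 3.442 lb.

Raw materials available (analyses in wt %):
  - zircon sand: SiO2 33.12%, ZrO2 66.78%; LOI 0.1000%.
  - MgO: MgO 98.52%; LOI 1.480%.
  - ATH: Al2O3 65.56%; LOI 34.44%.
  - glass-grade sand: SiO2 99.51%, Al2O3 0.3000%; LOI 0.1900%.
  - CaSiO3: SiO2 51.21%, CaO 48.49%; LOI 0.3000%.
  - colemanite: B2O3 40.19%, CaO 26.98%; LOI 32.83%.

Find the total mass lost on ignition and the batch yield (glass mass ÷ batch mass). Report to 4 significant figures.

LOI loss = 5.388 lb; glass = 77.28 lb; yield = 93.48%

The working math carries full float precision at each step; intermediates are shown, rounded to four significant figures, when written out — exactly one rounding is applied to each reported result. The derived quantities are re-derived using the weight values at 77.28 lb of glass in full precision (glass mass, totals, the yield, ignition loss, six oxide percentages), as set out in question or answer.
Loss on ignition, line by line:
  zircon sand: 6.362 × 0.001000 = 0.006362 lb
  MgO: 3.428 × 0.01480 = 0.05073 lb
  ATH: 11.85 × 0.3444 = 4.081 lb
  glass-grade sand: 48.64 × 0.001900 = 0.09242 lb
  CaSiO3: 8.947 × 0.003000 = 0.02684 lb
  colemanite: 3.442 × 0.3283 = 1.130 lb
Total LOI = 5.388 lb
Glass = batch − LOI = 82.67 − 5.388 = 77.28 lb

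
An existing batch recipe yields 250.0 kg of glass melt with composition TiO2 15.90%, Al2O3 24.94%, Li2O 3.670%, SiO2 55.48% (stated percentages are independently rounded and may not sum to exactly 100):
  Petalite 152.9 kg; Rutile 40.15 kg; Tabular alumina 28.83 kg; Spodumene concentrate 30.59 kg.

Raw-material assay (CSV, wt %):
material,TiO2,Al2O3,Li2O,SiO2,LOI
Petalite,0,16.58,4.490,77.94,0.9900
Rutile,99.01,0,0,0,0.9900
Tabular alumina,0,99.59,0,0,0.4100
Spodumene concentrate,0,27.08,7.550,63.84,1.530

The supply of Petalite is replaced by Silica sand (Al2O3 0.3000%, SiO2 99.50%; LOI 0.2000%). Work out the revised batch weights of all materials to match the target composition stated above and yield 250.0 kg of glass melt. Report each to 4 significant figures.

The working math carries full float precision in all steps; values along the way are printed rounded to 4 significant figures — exactly one rounding goes into every reported result — the derived quantities are carried from the weighed amounts per 250.0 kg of glass in full precision (ignition loss, glass mass, the four compositions, the yield, the totals) exactly as printed in the problem or the answer.
Target oxide masses per 250.0 kg glass melt:
  TiO2: 15.90% × 250.0 = 39.75 kg
  Al2O3: 24.94% × 250.0 = 62.35 kg
  Li2O: 3.670% × 250.0 = 9.175 kg
  SiO2: 55.48% × 250.0 = 138.7 kg
A balance pass over the oxides, per the reported batch figures, versus the basis set out (delivered sums recover each target net of answer rounding effects):
  TiO2: 40.15·0.9901 = 39.75 kg (target 39.75 kg)
  Al2O3: 61.43·0.003000 + 29.38·0.9959 + 121.5·0.2708 = 62.35 kg (target 62.35 kg)
  Li2O: 121.5·0.07550 = 9.173 kg (target 9.175 kg)
  SiO2: 61.43·0.9950 + 121.5·0.6384 = 138.7 kg (target 138.7 kg)
Consistency of the glass mass: the batch minus its LOI: 250.0 kg (per-oxide target masses sum to 250.0 kg; against the stated basis, 250.0 kg — a pure rounding effect).
Whole-batch sum: Σ batch = 252.5 kg; LOI loss = Σ batch·LOI = 2.500 kg; yield = glass ÷ total batch = 99.01%.

Revised batch per 250.0 kg glass melt:
  Silica sand: 61.43 kg
  Rutile: 40.15 kg
  Tabular alumina: 29.38 kg
  Spodumene concentrate: 121.5 kg
Total batch = 252.5 kg; LOI loss = 2.500 kg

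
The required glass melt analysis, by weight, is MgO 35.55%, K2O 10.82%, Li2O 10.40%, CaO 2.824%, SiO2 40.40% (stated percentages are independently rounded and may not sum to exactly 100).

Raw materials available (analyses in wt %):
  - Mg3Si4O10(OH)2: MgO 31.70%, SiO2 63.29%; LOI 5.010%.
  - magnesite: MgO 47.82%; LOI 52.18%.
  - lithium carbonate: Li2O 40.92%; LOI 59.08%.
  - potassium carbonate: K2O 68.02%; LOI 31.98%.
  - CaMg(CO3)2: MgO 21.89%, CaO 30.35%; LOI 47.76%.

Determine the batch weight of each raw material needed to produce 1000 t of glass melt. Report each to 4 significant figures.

Batch per 1000 t glass melt:
  Mg3Si4O10(OH)2: 638.3 t
  magnesite: 277.7 t
  lithium carbonate: 254.2 t
  potassium carbonate: 159.1 t
  CaMg(CO3)2: 93.05 t
Total batch = 1422 t; LOI loss = 422.4 t; yield = 70.30%

Intermediates appear rounded off to 4 significant figures as written. The whole derivation holds full precision from first step to last — each reported figure takes just one rounding; derived quantities (the five compositions, the yield, totals, LOI, net glass mass) are computed from the weighed amounts on 1000 t of glass in exact precision exactly as shown in the question or the answer.
Target oxide masses per 1000 t glass melt:
  MgO: 35.55% × 1000 = 355.5 t
  K2O: 10.82% × 1000 = 108.2 t
  Li2O: 10.40% × 1000 = 104.0 t
  CaO: 2.824% × 1000 = 28.24 t
  SiO2: 40.40% × 1000 = 404.0 t
Mass-balance tally per oxide using the reported weights, versus the basis set out (sums match the target masses within answer rounding):
  MgO: 638.3·0.3170 + 277.7·0.4782 + 93.05·0.2189 = 355.5 t (target 355.5 t)
  K2O: 159.1·0.6802 = 108.2 t (target 108.2 t)
  Li2O: 254.2·0.4092 = 104.0 t (target 104.0 t)
  CaO: 93.05·0.3035 = 28.24 t (target 28.24 t)
  SiO2: 638.3·0.6329 = 404.0 t (target 404.0 t)
Glass-mass bookkeeping: total charge less LOI = 1000 t (summing oxide targets gives 999.9 t; the stated basis being 1000 t — differing by rounding only).
Total batch = Σ batch = 1422 t; the LOI term Σ batch·LOI equals 422.4 t; yield = glass ÷ total batch = 70.30%.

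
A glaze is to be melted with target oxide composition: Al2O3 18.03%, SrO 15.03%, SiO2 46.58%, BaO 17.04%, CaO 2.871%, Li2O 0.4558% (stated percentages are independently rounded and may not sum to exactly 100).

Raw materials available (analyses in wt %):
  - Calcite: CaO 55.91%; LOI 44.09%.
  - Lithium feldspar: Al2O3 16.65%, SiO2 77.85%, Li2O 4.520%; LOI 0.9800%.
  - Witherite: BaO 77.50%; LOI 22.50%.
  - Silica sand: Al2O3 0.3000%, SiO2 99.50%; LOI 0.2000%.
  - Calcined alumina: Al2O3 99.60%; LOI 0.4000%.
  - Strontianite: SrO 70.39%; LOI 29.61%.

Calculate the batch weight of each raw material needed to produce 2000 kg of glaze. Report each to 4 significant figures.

Batch per 2000 kg glaze:
  Calcite: 102.7 kg
  Lithium feldspar: 201.7 kg
  Witherite: 439.7 kg
  Silica sand: 778.5 kg
  Calcined alumina: 326.0 kg
  Strontianite: 427.0 kg
Total batch = 2276 kg; LOI loss = 275.5 kg; yield = 87.89%

Values along the way are shown with 4-significant-digit rounding at each printed step — all internal work holds exact precision end to end — a single rounding finalizes each reported value; derived quantities are computed using the weight values for 2000 kg of glass in full precision (the totals, net glass mass, six oxide percentages, LOI, yield), exactly as printed in the problem or answer text.
Target oxide masses per 2000 kg glaze:
  Al2O3: 18.03% × 2000 = 360.6 kg
  SrO: 15.03% × 2000 = 300.6 kg
  SiO2: 46.58% × 2000 = 931.6 kg
  BaO: 17.04% × 2000 = 340.8 kg
  CaO: 2.871% × 2000 = 57.42 kg
  Li2O: 0.4558% × 2000 = 9.116 kg
Checking each oxide sum with the batch weights as given, under the basis named above (oxide sums agree with the targets net of answer rounding effects):
  Al2O3: 201.7·0.1665 + 778.5·0.003000 + 326.0·0.9960 = 360.6 kg (target 360.6 kg)
  SrO: 427.0·0.7039 = 300.6 kg (target 300.6 kg)
  SiO2: 201.7·0.7785 + 778.5·0.9950 = 931.6 kg (target 931.6 kg)
  BaO: 439.7·0.7750 = 340.8 kg (target 340.8 kg)
  CaO: 102.7·0.5591 = 57.42 kg (target 57.42 kg)
  Li2O: 201.7·0.04520 = 9.117 kg (target 9.116 kg)
Mass balance on the glass: net batch after ignition = 2000 kg (oxide target masses add up to 2000 kg; with the basis standing at 2000 kg — a pure rounding effect).
Whole-batch sum: Σ batch = 2276 kg; ignition loss, Σ(batch × LOI) = 275.5 kg; yield, glass over the total, = 87.89%.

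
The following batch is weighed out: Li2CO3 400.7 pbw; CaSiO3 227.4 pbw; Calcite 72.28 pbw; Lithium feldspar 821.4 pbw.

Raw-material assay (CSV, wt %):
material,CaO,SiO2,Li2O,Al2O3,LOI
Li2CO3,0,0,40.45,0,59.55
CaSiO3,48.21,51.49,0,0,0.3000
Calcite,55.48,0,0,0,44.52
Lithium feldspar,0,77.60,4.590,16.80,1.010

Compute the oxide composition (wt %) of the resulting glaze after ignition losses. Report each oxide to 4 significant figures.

The working math carries exact precision in every operation — intermediates appear, rounded to 4 significant digits, alongside each step. Each reported value takes just one rounding — all derived quantities (the totals, four oxide percentages, glass mass, yield, LOI) are carried from the batch weights on 1242 pbw of glass at full float precision, as written in either problem or answer.
Oxide masses out of the charge:
  CaO: 227.4·0.4821 + 72.28·0.5548 = 149.7 pbw
  SiO2: 227.4·0.5149 + 821.4·0.7760 = 754.5 pbw
  Li2O: 400.7·0.4045 + 821.4·0.04590 = 199.8 pbw
  Al2O3: 821.4·0.1680 = 138.0 pbw
LOI: 400.7·0.5955 + 227.4·0.003000 + 72.28·0.4452 + 821.4·0.01010 = 279.8 pbw
Glass = total batch minus LOI = 1522 − 279.8 = 1242 pbw (= Σ oxide masses)
each wt % is 100 × oxide ÷ glass

Glass mass = 1242 pbw (batch 1522 − LOI 279.8).
Composition: CaO 12.06%, SiO2 60.75%, Li2O 16.09%, Al2O3 11.11%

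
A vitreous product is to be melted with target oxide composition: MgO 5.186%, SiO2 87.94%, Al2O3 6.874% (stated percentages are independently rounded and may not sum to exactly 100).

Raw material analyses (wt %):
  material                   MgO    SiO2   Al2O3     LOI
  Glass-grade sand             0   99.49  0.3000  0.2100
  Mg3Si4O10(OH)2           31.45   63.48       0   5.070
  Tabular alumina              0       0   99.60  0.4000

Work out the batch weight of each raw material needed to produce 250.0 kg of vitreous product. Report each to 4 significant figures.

All arithmetic maintains full float precision throughout; the intermediate values are displayed (rounded to 4 significant figures) across the worked steps; exactly one rounding lands on every reported figure. All derived quantities, including the totals, the three compositions, the yield, LOI, net glass mass, are re-derived from the batch weights per 250.0 kg of glass in full precision, precisely as stated by question or answer.
Oxide mass targets, per 250.0 kg vitreous product:
  MgO: 5.186% × 250.0 = 12.96 kg
  SiO2: 87.94% × 250.0 = 219.8 kg
  Al2O3: 6.874% × 250.0 = 17.18 kg
Balance tally, oxide-wise, on the weights just shown, for the quoted basis mass (target by target, the sums agree net of answer rounding effects):
  MgO: 41.22·0.3145 = 12.96 kg (target 12.96 kg)
  SiO2: 194.7·0.9949 + 41.22·0.6348 = 219.9 kg (target 219.8 kg)
  Al2O3: 194.7·0.003000 + 16.67·0.9960 = 17.19 kg (target 17.18 kg)
Glass-mass closure: total batch − LOI = 250.0 kg (oxide target masses add up to 250.0 kg; basis as stated: 250.0 kg — any gap is answer rounding).
Summing the batch: Σ batch = 252.6 kg; loss to ignition Σ batch·LOI = 2.565 kg; yield, glass over the total, = 98.98%.

Batch per 250.0 kg vitreous product:
  Glass-grade sand: 194.7 kg
  Mg3Si4O10(OH)2: 41.22 kg
  Tabular alumina: 16.67 kg
Total batch = 252.6 kg; LOI loss = 2.565 kg; yield = 98.98%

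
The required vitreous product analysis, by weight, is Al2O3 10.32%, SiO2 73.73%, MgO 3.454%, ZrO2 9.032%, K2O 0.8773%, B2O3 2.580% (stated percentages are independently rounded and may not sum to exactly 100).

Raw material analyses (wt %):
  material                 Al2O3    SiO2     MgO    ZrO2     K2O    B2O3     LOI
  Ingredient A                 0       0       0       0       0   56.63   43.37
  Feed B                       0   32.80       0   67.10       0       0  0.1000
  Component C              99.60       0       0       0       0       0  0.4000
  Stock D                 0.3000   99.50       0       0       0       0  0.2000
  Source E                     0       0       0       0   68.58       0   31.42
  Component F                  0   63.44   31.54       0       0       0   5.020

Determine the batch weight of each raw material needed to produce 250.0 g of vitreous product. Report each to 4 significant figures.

Batch per 250.0 g vitreous product:
  Ingredient A: 11.39 g
  Feed B: 33.65 g
  Component C: 25.43 g
  Stock D: 156.7 g
  Source E: 3.198 g
  Component F: 27.38 g
Total batch = 257.7 g; LOI loss = 7.768 g; yield = 96.99%

In-progress results are shown rounded off to 4 significant digits in the working; the working math maintains full precision from first step to last; a single rounding produces each reported figure; the derived quantities, which include yield, totals, glass mass, LOI, six oxide percentages, are carried in exact precision, as given in the question or the answer, from the batch weights at 250.0 g of glass.
Oxide-by-oxide targets in 250.0 g vitreous product:
  Al2O3: 10.32% × 250.0 = 25.80 g
  SiO2: 73.73% × 250.0 = 184.3 g
  MgO: 3.454% × 250.0 = 8.635 g
  ZrO2: 9.032% × 250.0 = 22.58 g
  K2O: 0.8773% × 250.0 = 2.193 g
  B2O3: 2.580% × 250.0 = 6.450 g
Per-oxide balance check given the weights on record, under the basis named above (target by target, the sums agree inside rounding margins):
  Al2O3: 25.43·0.9960 + 156.7·0.003000 = 25.80 g (target 25.80 g)
  SiO2: 33.65·0.3280 + 156.7·0.9950 + 27.38·0.6344 = 184.3 g (target 184.3 g)
  MgO: 27.38·0.3154 = 8.636 g (target 8.635 g)
  ZrO2: 33.65·0.6710 = 22.58 g (target 22.58 g)
  K2O: 3.198·0.6858 = 2.193 g (target 2.193 g)
  B2O3: 11.39·0.5663 = 6.450 g (target 6.450 g)
Auditing the glass mass value: whole batch net of LOI = 250.0 g (per-oxide target masses sum to 250.0 g; against the stated basis, 250.0 g — gaps are rounding artifacts).
Batch total: Σ batch = 257.7 g; Σ batch·LOI gives LOI loss = 7.768 g; as yield: glass ÷ batch → 96.99%.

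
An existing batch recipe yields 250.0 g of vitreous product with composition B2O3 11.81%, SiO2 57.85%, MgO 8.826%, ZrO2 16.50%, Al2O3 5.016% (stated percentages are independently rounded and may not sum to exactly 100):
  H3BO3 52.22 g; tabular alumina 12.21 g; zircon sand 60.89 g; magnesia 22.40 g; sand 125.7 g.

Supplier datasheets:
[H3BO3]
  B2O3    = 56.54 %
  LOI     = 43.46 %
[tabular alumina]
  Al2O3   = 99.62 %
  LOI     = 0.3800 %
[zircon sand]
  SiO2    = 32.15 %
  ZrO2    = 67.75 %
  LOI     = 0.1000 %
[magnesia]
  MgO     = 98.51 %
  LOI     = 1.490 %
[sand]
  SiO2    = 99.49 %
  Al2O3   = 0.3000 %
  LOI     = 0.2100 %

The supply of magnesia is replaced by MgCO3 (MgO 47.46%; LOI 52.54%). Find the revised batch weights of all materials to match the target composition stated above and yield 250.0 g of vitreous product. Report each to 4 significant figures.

Rounding to 4 significant digits extends to every in-between result as printed. The working math carries full precision end to end — every reported figure carries a single rounding. All derived quantities are re-derived at full float precision (the totals, ignition loss, yield, the five compositions, glass mass) starting from the weights on 250.0 g of glass as written in the question or the answer.
Oxide-by-oxide targets in 250.0 g vitreous product:
  B2O3: 11.81% × 250.0 = 29.52 g
  SiO2: 57.85% × 250.0 = 144.6 g
  MgO: 8.826% × 250.0 = 22.06 g
  ZrO2: 16.50% × 250.0 = 41.25 g
  Al2O3: 5.016% × 250.0 = 12.54 g
Per-oxide balance check applying the batch weights above, versus the basis set out (sums match the target masses modulo rounding of the values):
  B2O3: 52.22·0.5654 = 29.53 g (target 29.52 g)
  SiO2: 60.89·0.3215 + 125.7·0.9949 = 144.6 g (target 144.6 g)
  MgO: 46.49·0.4746 = 22.06 g (target 22.06 g)
  ZrO2: 60.89·0.6775 = 41.25 g (target 41.25 g)
  Al2O3: 12.21·0.9962 + 125.7·0.003000 = 12.54 g (target 12.54 g)
Glass-mass bookkeeping: the batch minus its LOI: 250.0 g (targets for the oxides total 250.0 g; with the basis standing at 250.0 g — rounding explains the deltas).
Summing the batch: Σ batch = 297.5 g; LOI removed, Σ of batch·LOI: 47.49 g; yield: glass divided by total = 84.04%.

Revised batch per 250.0 g vitreous product:
  H3BO3: 52.22 g
  tabular alumina: 12.21 g
  zircon sand: 60.89 g
  MgCO3: 46.49 g
  sand: 125.7 g
Total batch = 297.5 g; LOI loss = 47.49 g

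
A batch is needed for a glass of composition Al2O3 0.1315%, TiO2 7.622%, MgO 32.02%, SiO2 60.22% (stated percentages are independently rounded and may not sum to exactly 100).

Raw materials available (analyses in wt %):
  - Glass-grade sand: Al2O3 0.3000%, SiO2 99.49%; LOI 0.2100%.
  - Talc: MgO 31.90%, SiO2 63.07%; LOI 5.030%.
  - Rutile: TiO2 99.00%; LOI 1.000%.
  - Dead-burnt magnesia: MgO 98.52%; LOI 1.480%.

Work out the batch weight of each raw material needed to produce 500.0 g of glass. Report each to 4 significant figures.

The intermediate values are shown rounded off to 4 significant figures when written out. Full float precision is carried from first step to last; each reported value is rounded a single time. Derived quantities (yield, totals, LOI, four oxide percentages, net glass mass) are recomputed from the batch weights per 500.0 g of glass at exact precision as set out in problem or answer.
Per-oxide target masses for 500.0 g glass:
  Al2O3: 0.1315% × 500.0 = 0.6575 g
  TiO2: 7.622% × 500.0 = 38.11 g
  MgO: 32.02% × 500.0 = 160.1 g
  SiO2: 60.22% × 500.0 = 301.1 g
Sums-versus-targets review with the batch weights as given, at the basis given (delivered sums recover each target up to rounding of the answer):
  Al2O3: 219.2·0.003000 = 0.6576 g (target 0.6575 g)
  TiO2: 38.49·0.9900 = 38.11 g (target 38.11 g)
  MgO: 131.7·0.3190 + 119.9·0.9852 = 160.1 g (target 160.1 g)
  SiO2: 219.2·0.9949 + 131.7·0.6307 = 301.1 g (target 301.1 g)
Consistency of the glass mass: Σ batch − LOI loss = 500.0 g (the Σ of target masses is 500.0 g; versus the stated basis of 500.0 g — differing by rounding only).
Batch total: Σ batch = 509.3 g; the LOI term Σ batch·LOI equals 9.244 g; as yield: glass ÷ batch → 98.18%.

Batch per 500.0 g glass:
  Glass-grade sand: 219.2 g
  Talc: 131.7 g
  Rutile: 38.49 g
  Dead-burnt magnesia: 119.9 g
Total batch = 509.3 g; LOI loss = 9.244 g; yield = 98.18%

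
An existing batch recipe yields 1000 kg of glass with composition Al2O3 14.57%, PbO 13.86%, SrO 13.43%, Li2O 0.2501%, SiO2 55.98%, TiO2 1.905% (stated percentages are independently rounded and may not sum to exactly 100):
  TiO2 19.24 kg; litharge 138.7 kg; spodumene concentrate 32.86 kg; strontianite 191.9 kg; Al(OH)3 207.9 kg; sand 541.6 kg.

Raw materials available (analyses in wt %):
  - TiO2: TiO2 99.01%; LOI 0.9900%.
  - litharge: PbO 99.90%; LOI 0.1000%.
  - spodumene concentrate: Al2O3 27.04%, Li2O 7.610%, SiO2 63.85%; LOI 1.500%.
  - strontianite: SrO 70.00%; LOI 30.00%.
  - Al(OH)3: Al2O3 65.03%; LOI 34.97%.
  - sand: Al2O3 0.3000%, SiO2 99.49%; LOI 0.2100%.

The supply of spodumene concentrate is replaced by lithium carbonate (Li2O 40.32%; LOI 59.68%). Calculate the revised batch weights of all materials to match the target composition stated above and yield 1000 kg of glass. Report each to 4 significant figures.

Working values are printed rounded to four significant figures between the steps — the working math runs at full precision from first step to last; each reported value is rounded a single time; derived quantities, which include net glass mass, yield, six oxide percentages, LOI, the totals, are computed at exact precision, as set out in the problem or answer text, starting from the weights on 1000 kg of glass.
Oxide-by-oxide targets in 1000 kg glass:
  Al2O3: 14.57% × 1000 = 145.7 kg
  PbO: 13.86% × 1000 = 138.6 kg
  SrO: 13.43% × 1000 = 134.3 kg
  Li2O: 0.2501% × 1000 = 2.501 kg
  SiO2: 55.98% × 1000 = 559.8 kg
  TiO2: 1.905% × 1000 = 19.05 kg
Mass-balance tally per oxide from the weights as reported, versus the basis set out (oxide sums agree with the targets inside rounding margins):
  Al2O3: 221.5·0.6503 + 562.7·0.003000 = 145.7 kg (target 145.7 kg)
  PbO: 138.7·0.9990 = 138.6 kg (target 138.6 kg)
  SrO: 191.9·0.7000 = 134.3 kg (target 134.3 kg)
  Li2O: 6.203·0.4032 = 2.501 kg (target 2.501 kg)
  SiO2: 562.7·0.9949 = 559.8 kg (target 559.8 kg)
  TiO2: 19.24·0.9901 = 19.05 kg (target 19.05 kg)
Consistency of the glass mass: whole batch net of LOI = 1000 kg (the targets, summed, come to 1000 kg; the stated basis being 1000 kg — gaps are rounding artifacts).
Adding the batch up: Σ batch = 1140 kg; the LOI term Σ batch·LOI equals 140.2 kg; as yield: glass ÷ batch → 87.70%.

Revised batch per 1000 kg glass:
  TiO2: 19.24 kg
  litharge: 138.7 kg
  lithium carbonate: 6.203 kg
  strontianite: 191.9 kg
  Al(OH)3: 221.5 kg
  sand: 562.7 kg
Total batch = 1140 kg; LOI loss = 140.2 kg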